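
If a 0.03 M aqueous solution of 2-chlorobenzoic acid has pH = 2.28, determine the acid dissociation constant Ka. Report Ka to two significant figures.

[H+] = 10^(-2.28) = 5.25 × 10^-3 M
At equilibrium [HA] = 0.03 − 5.25 × 10^-3 = 2.47 × 10^-2 M
Ka = [H+][A-]/[HA] = (5.25 × 10^-3)² / 2.47 × 10^-2 = 1.1 × 10^-3

Ka = 1.1 × 10^-3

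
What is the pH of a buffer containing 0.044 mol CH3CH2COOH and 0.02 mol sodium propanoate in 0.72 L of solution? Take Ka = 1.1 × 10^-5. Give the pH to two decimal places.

pH = 4.62

pKa = −log(1.1 × 10^-5) = 4.959
Henderson–Hasselbalch: pH = pKa + log([CH3CH2COO-]/[CH3CH2COOH]) = 4.959 + log(0.02/0.044)
pH = 4.959 + (-0.342) = 4.62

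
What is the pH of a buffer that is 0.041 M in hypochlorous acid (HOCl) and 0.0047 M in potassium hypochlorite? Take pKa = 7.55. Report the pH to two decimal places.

pH = 6.61

Henderson–Hasselbalch: pH = pKa + log([OCl-]/[HOCl]) = 7.55 + log(0.0047/0.041)
pH = 7.55 + (-0.941) = 6.61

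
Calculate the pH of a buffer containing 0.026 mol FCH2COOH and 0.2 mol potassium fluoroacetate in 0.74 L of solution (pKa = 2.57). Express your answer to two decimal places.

Using pH = pKa + log([base]/[acid]) with [base]/[acid] = 0.2/0.026:
pH = 2.57 + (+0.886) = 3.46

pH = 3.46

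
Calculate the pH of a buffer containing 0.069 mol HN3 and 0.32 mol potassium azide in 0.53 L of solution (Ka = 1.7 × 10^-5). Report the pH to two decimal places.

pKa = −log(1.7 × 10^-5) = 4.770
pH = pKa + log([A⁻]/[HA]) = 4.770 + log(0.32/0.069)
pH = 4.770 + (+0.666) = 5.44

pH = 5.44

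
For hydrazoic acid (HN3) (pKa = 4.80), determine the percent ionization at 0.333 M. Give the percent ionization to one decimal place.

0.7%

HN3 ⇌ N3- + H+; let x = [H+] at equilibrium.
Ka = 10^(−4.80) = 1.58 × 10^-5
x ≈ √(Ka·C₀) = √(1.58 × 10^-5 × 0.333) = 2.29 × 10^-3 M
% ionization = x/C₀ × 100% = 2.29 × 10^-3/0.333 × 100% = 0.7%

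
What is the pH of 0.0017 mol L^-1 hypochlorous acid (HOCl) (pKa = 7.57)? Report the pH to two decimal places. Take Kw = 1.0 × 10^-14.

pH = 5.17

HOCl ⇌ OCl- + H+
Ka = 10^(−7.57) = 2.69 × 10^-8
From the ICE table, Ka = x²/(0.0017 − x) = 2.69 × 10^-8.
Neglecting x in the denominator: x = √(2.69 × 10^-8 × 0.0017) = 6.76 × 10^-6 M
Check: 0.4% ionized — well under 5%, approximation valid.
pH = −log[H+] = −log(6.76 × 10^-6) = 5.17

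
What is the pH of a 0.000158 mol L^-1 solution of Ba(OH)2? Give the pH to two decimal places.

pH = 10.50

Ba(OH)2 is a strong base (each formula unit releases 2 OH-); [OH-] = 0.000316 M.
pOH = -log(0.000316) = 3.50
pH = 14.00 - 3.50 = 10.50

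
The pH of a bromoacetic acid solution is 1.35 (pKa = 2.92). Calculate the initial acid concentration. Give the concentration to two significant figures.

C₀ = 1.7 M

[H+] = 10^(-1.35) = 4.47 × 10^-2 M = x
Ka = 10^(−2.92) = 1.20 × 10^-3
Ka = x²/(C₀ − x) ⇒ C₀ = x + x²/Ka
C₀ = 4.47 × 10^-2 + (4.47 × 10^-2)²/(1.20 × 10^-3) = 1.71 M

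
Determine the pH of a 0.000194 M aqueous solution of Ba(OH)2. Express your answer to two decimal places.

Ba(OH)2 is a strong base (each formula unit releases 2 OH-); [OH-] = 0.000388 M.
pOH = -log(0.000388) = 3.41
pH = 14.00 - 3.41 = 10.59

pH = 10.59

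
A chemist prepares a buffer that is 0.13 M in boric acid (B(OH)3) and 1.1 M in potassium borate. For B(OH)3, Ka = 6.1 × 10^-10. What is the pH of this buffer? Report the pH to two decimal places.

pKa = −log(6.1 × 10^-10) = 9.215
Henderson–Hasselbalch: pH = pKa + log([B(OH)4-]/[B(OH)3]) = 9.215 + log(1.1/0.13)
pH = 9.215 + (+0.927) = 10.14

pH = 10.14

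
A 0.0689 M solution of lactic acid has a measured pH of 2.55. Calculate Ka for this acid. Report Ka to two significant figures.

[H+] = 10^(-2.55) = 2.82 × 10^-3 M
At equilibrium [HA] = 0.0689 − 2.82 × 10^-3 = 6.61 × 10^-2 M
Ka = [H+][A-]/[HA] = (2.82 × 10^-3)² / 6.61 × 10^-2 = 1.2 × 10^-4

Ka = 1.2 × 10^-4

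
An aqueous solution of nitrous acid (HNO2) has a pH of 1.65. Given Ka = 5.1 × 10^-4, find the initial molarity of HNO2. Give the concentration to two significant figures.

C₀ = 1.0 M

[H+] = 10^(-1.65) = 2.24 × 10^-2 M = x
Ka = x²/(C₀ − x) ⇒ C₀ = x + x²/Ka
C₀ = 2.24 × 10^-2 + (2.24 × 10^-2)²/(5.1 × 10^-4) = 1.01 M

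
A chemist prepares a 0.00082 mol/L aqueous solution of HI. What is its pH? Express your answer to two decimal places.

HI is a strong acid and dissociates completely, so [H+] = 0.00082 M.
pH = -log(0.00082) = 3.09

pH = 3.09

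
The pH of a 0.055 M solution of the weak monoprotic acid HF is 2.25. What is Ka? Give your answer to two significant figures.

[H+] = 10^(-2.25) = 5.62 × 10^-3 M
At equilibrium [HA] = 0.055 − 5.62 × 10^-3 = 4.94 × 10^-2 M
Ka = [H+][A-]/[HA] = (5.62 × 10^-3)² / 4.94 × 10^-2 = 6.4 × 10^-4

Ka = 6.4 × 10^-4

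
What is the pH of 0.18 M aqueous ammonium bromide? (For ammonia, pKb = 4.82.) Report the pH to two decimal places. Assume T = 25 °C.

pH = 4.96

NH4+ is the conjugate acid of the weak base NH3.
Kb = 10^(−4.82) = 1.51 × 10^-5
Ka = Kw/Kb = 1.0×10^-14 / 1.51 × 10^-5 = 6.62 × 10^-10
Let x = [H+] at equilibrium. Ka = x²/(0.18 − x).
Since Ka ≪ C₀, x ≈ √(Ka·C₀) = 1.09 × 10^-5 M.
Check: 0.0061% ionized — well under 5%, approximation valid.
pH = −log[H+] = −log(1.09 × 10^-5) = 4.96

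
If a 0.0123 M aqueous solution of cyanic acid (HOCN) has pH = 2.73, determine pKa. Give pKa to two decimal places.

[H+] = 10^(-2.73) = 1.86 × 10^-3 M
At equilibrium [HA] = 0.0123 − 1.86 × 10^-3 = 1.04 × 10^-2 M
Ka = [H+][A-]/[HA] = (1.86 × 10^-3)² / 1.04 × 10^-2 = 3.33 × 10^-4
pKa = -log(3.33 × 10^-4) = 3.48

pKa = 3.48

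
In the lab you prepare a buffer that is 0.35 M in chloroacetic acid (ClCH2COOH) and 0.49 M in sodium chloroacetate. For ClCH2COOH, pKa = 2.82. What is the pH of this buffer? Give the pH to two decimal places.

Henderson–Hasselbalch: pH = pKa + log([ClCH2COO-]/[ClCH2COOH]) = 2.82 + log(0.49/0.35)
pH = 2.82 + (+0.146) = 2.97

pH = 2.97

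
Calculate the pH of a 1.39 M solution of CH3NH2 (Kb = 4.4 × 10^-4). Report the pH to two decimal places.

CH3NH2 + H2O ⇌ CH3NH3+ + OH-
Kb = [OH-]²/(1.39 − [OH-]) = 4.4 × 10^-4
Assume [OH-] ≪ 1.39: [OH-] ≈ √(4.4 × 10^-4 × 1.39) = 2.47 × 10^-2 M
Check: 1.8% ionized — well under 5%, approximation valid.
pOH = −log(2.47 × 10^-2) = 1.61; pH = 14.00 − 1.61 = 12.39

pH = 12.39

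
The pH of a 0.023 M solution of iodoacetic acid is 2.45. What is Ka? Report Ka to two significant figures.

[H+] = 10^(-2.45) = 3.55 × 10^-3 M
At equilibrium [HA] = 0.023 − 3.55 × 10^-3 = 1.94 × 10^-2 M
Ka = [H+][A-]/[HA] = (3.55 × 10^-3)² / 1.94 × 10^-2 = 6.5 × 10^-4

Ka = 6.5 × 10^-4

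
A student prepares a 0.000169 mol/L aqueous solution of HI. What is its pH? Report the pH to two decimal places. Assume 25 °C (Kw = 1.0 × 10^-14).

HI is a strong acid and dissociates completely, so [H+] = 0.000169 M.
pH = -log(0.000169) = 3.77

pH = 3.77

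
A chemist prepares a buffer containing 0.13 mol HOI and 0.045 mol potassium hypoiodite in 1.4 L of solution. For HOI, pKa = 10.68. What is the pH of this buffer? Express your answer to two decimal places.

pH = 10.22

Henderson–Hasselbalch: pH = pKa + log([OI-]/[HOI]) = 10.68 + log(0.045/0.13)
pH = 10.68 + (-0.461) = 10.22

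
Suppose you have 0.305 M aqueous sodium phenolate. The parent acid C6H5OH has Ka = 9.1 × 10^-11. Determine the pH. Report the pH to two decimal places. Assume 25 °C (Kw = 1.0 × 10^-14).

pH = 11.76

C6H5O- is the conjugate base of the weak acid C6H5OH.
Kb = Kw/Ka = 1.0×10^-14 / 9.1 × 10^-11 = 1.10 × 10^-4
From the ICE table, Kb = x²/(0.305 − x) = 1.10 × 10^-4.
Assume x ≪ 0.305: x ≈ √(1.10 × 10^-4 × 0.305) = 5.79 × 10^-3 M
(x/C₀ = 1.9% < 5%, so the approximation holds.)
pOH = −log(5.79 × 10^-3) = 2.24; pH = 14.00 − 2.24 = 11.76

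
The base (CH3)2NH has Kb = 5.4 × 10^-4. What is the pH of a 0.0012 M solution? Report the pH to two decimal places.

(CH3)2NH + H2O ⇌ (CH3)2NH2+ + OH-
From the ICE table, Kb = [OH-]²/(0.0012 − [OH-]) = 5.4 × 10^-4.
Here C₀/Kb ≈ 2.22, so the small-[OH-] approximation fails. Use the quadratic:
[OH-] = (−Kb + √(Kb² + 4·Kb·C₀))/2 = 5.79 × 10^-4 M
pOH = 3.24, so pH = 14.00 − pOH = 10.76

pH = 10.76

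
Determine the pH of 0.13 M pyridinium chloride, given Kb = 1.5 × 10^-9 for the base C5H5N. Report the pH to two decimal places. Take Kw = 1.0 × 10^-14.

C5H5NH+ is the conjugate acid of the weak base C5H5N.
Ka = Kw/Kb = 1.0×10^-14 / 1.5 × 10^-9 = 6.67 × 10^-6
Ka = [H+]²/(0.13 − [H+]) = 6.67 × 10^-6
Assume [H+] ≪ 0.13: [H+] ≈ √(6.67 × 10^-6 × 0.13) = 9.31 × 10^-4 M
pH = −log(9.31 × 10^-4) = 3.03

pH = 3.03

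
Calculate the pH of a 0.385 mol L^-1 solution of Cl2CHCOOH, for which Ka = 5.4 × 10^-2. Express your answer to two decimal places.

Cl2CHCOOH ⇌ Cl2CHCOO- + H+
From the ICE table, Ka = [H+]²/(0.385 − [H+]) = 5.4 × 10^-2.
The 5% rule fails; solving [H+]² + Ka·[H+] − Ka·C₀ = 0 exactly:
[H+] = [−0.054 + √(0.054² + 0.0832)]/2 = 1.20 × 10^-1 M
pH = −log[H+] = −log(1.20 × 10^-1) = 0.92

pH = 0.92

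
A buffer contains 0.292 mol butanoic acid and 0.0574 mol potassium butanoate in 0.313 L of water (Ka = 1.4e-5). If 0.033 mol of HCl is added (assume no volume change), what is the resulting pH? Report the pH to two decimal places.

Added H+ converts CH3(CH2)2COO- to CH3(CH2)2COOH: CH3(CH2)2COOH → 0.325 mol, CH3(CH2)2COO- → 0.0244 mol.
pKa = −log(1.4 × 10^-5) = 4.854
pH = pKa + log(n_CH3(CH2)2COO-/n_CH3(CH2)2COOH) = 4.854 + log(0.0244/0.325) = 4.854 + (-1.124)

pH = 3.73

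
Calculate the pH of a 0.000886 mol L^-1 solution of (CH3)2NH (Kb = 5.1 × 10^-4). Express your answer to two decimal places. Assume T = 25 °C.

pH = 10.67

(CH3)2NH + H2O ⇌ (CH3)2NH2+ + OH-
Let x = [OH-] at equilibrium. Kb = x²/(0.000886 − x).
x is not negligible relative to C₀; solve x² + 0.00051·x − 4.52e-07 = 0.
x = (−Kb + √(Kb² + 4·Kb·C₀))/2 = 4.64 × 10^-4 M
pOH = −log(4.64 × 10^-4) = 3.33; pH = 14.00 − 3.33 = 10.67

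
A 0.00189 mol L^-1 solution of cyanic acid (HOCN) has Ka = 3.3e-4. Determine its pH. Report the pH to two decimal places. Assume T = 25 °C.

HOCN ⇌ OCN- + H+
From the ICE table, Ka = x²/(0.00189 − x) = 3.3 × 10^-4.
Here C₀/Ka ≈ 5.73, so the small-x approximation fails. Use the quadratic:
x = [−0.00033 + √(0.00033² + 2.49e-06)]/2 = 6.42 × 10^-4 M
pH = −log(6.42 × 10^-4) = 3.19

pH = 3.19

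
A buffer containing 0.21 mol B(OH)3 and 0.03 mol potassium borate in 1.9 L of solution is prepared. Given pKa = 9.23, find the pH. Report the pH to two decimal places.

pH = 8.38

pH = pKa + log([A⁻]/[HA]) = 9.23 + log(0.03/0.21)
pH = 9.23 + (-0.845) = 8.38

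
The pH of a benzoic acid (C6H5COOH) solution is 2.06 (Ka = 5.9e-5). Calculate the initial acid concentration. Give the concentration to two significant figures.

C₀ = 1.3 M

[H+] = 10^(-2.06) = 8.71 × 10^-3 M = x
Ka = x²/(C₀ − x) ⇒ C₀ = x + x²/Ka
C₀ = 8.71 × 10^-3 + (8.71 × 10^-3)²/(5.9 × 10^-5) = 1.29 M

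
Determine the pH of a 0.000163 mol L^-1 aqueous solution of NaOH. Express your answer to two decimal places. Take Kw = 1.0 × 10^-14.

NaOH is a strong base; [OH-] = 0.000163 M.
pOH = -log(0.000163) = 3.79
pH = 14.00 - 3.79 = 10.21

pH = 10.21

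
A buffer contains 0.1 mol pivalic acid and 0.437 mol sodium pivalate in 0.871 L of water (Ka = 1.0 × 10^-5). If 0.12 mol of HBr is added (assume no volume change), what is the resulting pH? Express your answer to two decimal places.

pH = 5.16

After neutralization: n((CH3)3CCOOH) = 0.22 mol, n((CH3)3CCOO-) = 0.317 mol.
pKa = −log(1.0 × 10^-5) = 5.000
Henderson–Hasselbalch with mole ratio 0.317/0.22: pH = 5.000 + (+0.159)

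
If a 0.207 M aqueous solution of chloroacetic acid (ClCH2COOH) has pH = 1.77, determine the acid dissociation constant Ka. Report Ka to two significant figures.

[H+] = 10^(-1.77) = 1.70 × 10^-2 M
At equilibrium [HA] = 0.207 − 1.70 × 10^-2 = 1.90 × 10^-1 M
Ka = [H+][A-]/[HA] = (1.70 × 10^-2)² / 1.90 × 10^-1 = 1.5 × 10^-3

Ka = 1.5 × 10^-3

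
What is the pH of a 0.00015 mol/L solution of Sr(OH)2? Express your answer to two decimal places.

Sr(OH)2 is a strong base (each formula unit releases 2 OH-); [OH-] = 0.0003 M.
pOH = -log(0.0003) = 3.52
pH = 14.00 - 3.52 = 10.48

pH = 10.48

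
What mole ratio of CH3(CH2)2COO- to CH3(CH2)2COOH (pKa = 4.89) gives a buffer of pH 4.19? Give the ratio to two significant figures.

pH = pKa + log(r) ⇒ log(r) = 4.19 − 4.89 = -0.70
r = [CH3(CH2)2COO-]/[CH3(CH2)2COOH] = 10^(-0.70) = 0.2

ratio = 0.20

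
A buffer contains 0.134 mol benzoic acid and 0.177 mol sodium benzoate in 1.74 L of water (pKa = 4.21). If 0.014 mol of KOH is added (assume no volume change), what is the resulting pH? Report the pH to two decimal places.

pH = 4.41

OH- converts C6H5COOH to C6H5COO-: C6H5COOH → 0.12 mol, C6H5COO- → 0.191 mol.
pH = pKa + log(n_C6H5COO-/n_C6H5COOH) = 4.21 + log(0.191/0.12) = 4.21 + (+0.202)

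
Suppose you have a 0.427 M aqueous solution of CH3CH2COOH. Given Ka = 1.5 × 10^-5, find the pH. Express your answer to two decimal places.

pH = 2.60

CH3CH2COOH ⇌ CH3CH2COO- + H+
Ka = [H+]²/(0.427 − [H+]) = 1.5 × 10^-5
Assume [H+] ≪ 0.427: [H+] ≈ √(1.5 × 10^-5 × 0.427) = 2.53 × 10^-3 M
pH = −log[H+] = −log(2.53 × 10^-3) = 2.60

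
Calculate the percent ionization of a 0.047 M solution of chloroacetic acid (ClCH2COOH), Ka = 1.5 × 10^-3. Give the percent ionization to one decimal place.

16.3%

ClCH2COOH ⇌ ClCH2COO- + H+; let x = [H+] at equilibrium.
Solve x² + 0.0015x − 7.05e-05 = 0 → x = 7.68 × 10^-3 M
% ionization = x/C₀ × 100% = 7.68 × 10^-3/0.047 × 100% = 16.3%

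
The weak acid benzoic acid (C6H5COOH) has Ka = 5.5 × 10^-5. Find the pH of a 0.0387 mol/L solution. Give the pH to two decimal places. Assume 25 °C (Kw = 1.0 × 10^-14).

pH = 2.84

C6H5COOH ⇌ C6H5COO- + H+
Ka = x²/(0.0387 − x) = 5.5 × 10^-5
Since Ka ≪ C₀, x ≈ √(Ka·C₀) = 1.46 × 10^-3 M.
(x/C₀ = 3.8% < 5%, so the approximation holds.)
pH = −log[H+] = −log(1.46 × 10^-3) = 2.84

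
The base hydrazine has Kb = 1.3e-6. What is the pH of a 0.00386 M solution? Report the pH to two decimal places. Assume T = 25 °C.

pH = 9.85

N2H4 + H2O ⇌ N2H5+ + OH-
From the ICE table, Kb = [OH-]²/(0.00386 − [OH-]) = 1.3 × 10^-6.
Assume [OH-] ≪ 0.00386: [OH-] ≈ √(1.3 × 10^-6 × 0.00386) = 7.08 × 10^-5 M
([OH-]/C₀ = 1.8% < 5%, so the approximation holds.)
pOH = −log(7.08 × 10^-5) = 4.15; pH = 14.00 − 4.15 = 9.85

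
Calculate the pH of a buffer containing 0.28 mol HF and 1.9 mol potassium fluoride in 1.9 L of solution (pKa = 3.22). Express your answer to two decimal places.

Henderson–Hasselbalch: pH = pKa + log([F-]/[HF]) = 3.22 + log(1.9/0.28)
pH = 3.22 + (+0.832) = 4.05

pH = 4.05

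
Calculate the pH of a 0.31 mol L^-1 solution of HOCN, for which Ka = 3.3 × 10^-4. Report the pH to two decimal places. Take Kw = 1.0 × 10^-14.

pH = 2.00

HOCN ⇌ OCN- + H+
From the ICE table, Ka = [H+]²/(0.31 − [H+]) = 3.3 × 10^-4.
Neglecting [H+] in the denominator: [H+] = √(3.3 × 10^-4 × 0.31) = 1.01 × 10^-2 M
Check: 3.3% ionized — well under 5%, approximation valid.
pH = −log(1.01 × 10^-2) = 2.00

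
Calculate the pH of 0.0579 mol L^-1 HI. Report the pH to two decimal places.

pH = 1.24

HI is a strong acid and dissociates completely, so [H+] = 0.0579 M.
pH = -log(0.0579) = 1.24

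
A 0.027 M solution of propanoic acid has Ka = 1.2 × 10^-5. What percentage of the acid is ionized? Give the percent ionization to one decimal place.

2.1%

CH3CH2COOH ⇌ CH3CH2COO- + H+; let x = [H+] at equilibrium.
x ≈ √(Ka·C₀) = √(1.2 × 10^-5 × 0.027) = 5.69 × 10^-4 M
Fraction ionized = 5.69 × 10^-4 / 0.027 = 0.0211 → 2.1%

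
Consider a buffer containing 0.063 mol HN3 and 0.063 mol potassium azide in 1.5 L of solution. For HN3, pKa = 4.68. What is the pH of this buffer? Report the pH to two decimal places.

Using pH = pKa + log([base]/[acid]) with [base]/[acid] = 0.063/0.063:
pH = 4.68 + (+0.000) = 4.68

pH = 4.68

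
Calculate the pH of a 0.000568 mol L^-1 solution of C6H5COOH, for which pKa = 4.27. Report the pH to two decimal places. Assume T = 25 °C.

C6H5COOH ⇌ C6H5COO- + H+
Ka = 10^(−4.27) = 5.37 × 10^-5
Ka = x²/(0.000568 − x) = 5.37 × 10^-5
The 5% rule fails; solving x² + Ka·x − Ka·C₀ = 0 exactly:
x = (−Ka + √(Ka² + 4·Ka·C₀))/2 = 1.50 × 10^-4 M
pH = −log(1.50 × 10^-4) = 3.82

pH = 3.82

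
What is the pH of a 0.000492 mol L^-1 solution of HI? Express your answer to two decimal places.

pH = 3.31

HI is a strong acid and dissociates completely, so [H+] = 0.000492 M.
pH = -log(0.000492) = 3.31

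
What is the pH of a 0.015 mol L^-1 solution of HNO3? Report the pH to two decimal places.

HNO3 is a strong acid and dissociates completely, so [H+] = 0.015 M.
pH = -log(0.015) = 1.82

pH = 1.82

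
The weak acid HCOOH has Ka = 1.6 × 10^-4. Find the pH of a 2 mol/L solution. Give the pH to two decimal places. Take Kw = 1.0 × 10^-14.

pH = 1.75

HCOOH ⇌ HCOO- + H+
Ka = [H+]²/(2 − [H+]) = 1.6 × 10^-4
Assume [H+] ≪ 2: [H+] ≈ √(1.6 × 10^-4 × 2) = 1.79 × 10^-2 M
Check: 0.89% ionized — well under 5%, approximation valid.
pH = −log[H+] = −log(1.79 × 10^-2) = 1.75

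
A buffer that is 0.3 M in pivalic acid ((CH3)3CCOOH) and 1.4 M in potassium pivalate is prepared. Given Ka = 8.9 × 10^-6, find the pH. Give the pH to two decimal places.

pKa = −log(8.9 × 10^-6) = 5.051
pH = pKa + log([A⁻]/[HA]) = 5.051 + log(1.4/0.3)
pH = 5.051 + (+0.669) = 5.72

pH = 5.72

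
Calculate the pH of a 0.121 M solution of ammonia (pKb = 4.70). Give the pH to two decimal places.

pH = 11.19

NH3 + H2O ⇌ NH4+ + OH-
Kb = 10^(−4.70) = 2.00 × 10^-5
Let x = [OH-] at equilibrium. Kb = x²/(0.121 − x).
Since Kb ≪ C₀, x ≈ √(Kb·C₀) = 1.56 × 10^-3 M.
pOH = 2.81, so pH = 14.00 − pOH = 11.19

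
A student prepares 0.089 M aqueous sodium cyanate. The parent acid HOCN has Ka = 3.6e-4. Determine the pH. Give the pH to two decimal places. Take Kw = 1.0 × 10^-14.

OCN- is the conjugate base of the weak acid HOCN.
Kb = Kw/Ka = 1.0×10^-14 / 3.6 × 10^-4 = 2.78 × 10^-11
Let x = [OH-] at equilibrium. Kb = x²/(0.089 − x).
Assume x ≪ 0.089: x ≈ √(2.78 × 10^-11 × 0.089) = 1.57 × 10^-6 M
Check: 0.0018% ionized — well under 5%, approximation valid.
pOH = 5.80, so pH = 14.00 − pOH = 8.20

pH = 8.20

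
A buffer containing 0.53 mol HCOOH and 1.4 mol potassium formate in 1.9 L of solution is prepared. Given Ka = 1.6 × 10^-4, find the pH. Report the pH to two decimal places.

pH = 4.22

pKa = −log(1.6 × 10^-4) = 3.796
pH = pKa + log([A⁻]/[HA]) = 3.796 + log(1.4/0.53)
pH = 3.796 + (+0.422) = 4.22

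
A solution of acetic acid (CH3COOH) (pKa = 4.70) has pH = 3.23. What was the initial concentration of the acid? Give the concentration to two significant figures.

C₀ = 1.8 × 10^-2 M

[H+] = 10^(-3.23) = 5.89 × 10^-4 M = x
Ka = 10^(−4.70) = 2.00 × 10^-5
Ka = x²/(C₀ − x) ⇒ C₀ = x + x²/Ka
C₀ = 5.89 × 10^-4 + (5.89 × 10^-4)²/(2.00 × 10^-5) = 1.79 × 10^-2 M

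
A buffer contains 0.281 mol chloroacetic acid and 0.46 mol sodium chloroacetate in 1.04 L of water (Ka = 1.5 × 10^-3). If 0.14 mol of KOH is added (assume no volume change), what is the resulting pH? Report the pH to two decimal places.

OH- converts ClCH2COOH to ClCH2COO-: ClCH2COOH → 0.141 mol, ClCH2COO- → 0.6 mol.
pKa = −log(1.5 × 10^-3) = 2.824
Henderson–Hasselbalch with mole ratio 0.6/0.141: pH = 2.824 + (+0.629)

pH = 3.45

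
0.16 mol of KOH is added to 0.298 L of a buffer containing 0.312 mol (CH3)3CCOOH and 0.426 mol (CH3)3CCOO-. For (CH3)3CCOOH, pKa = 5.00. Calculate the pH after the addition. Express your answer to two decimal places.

pH = 5.59

After neutralization: n((CH3)3CCOOH) = 0.152 mol, n((CH3)3CCOO-) = 0.586 mol.
Henderson–Hasselbalch with mole ratio 0.586/0.152: pH = 5.00 + (+0.586)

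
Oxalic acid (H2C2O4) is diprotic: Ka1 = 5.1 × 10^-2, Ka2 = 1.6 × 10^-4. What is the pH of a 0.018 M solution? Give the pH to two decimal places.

Ka1 ≫ Ka2, so treat the first dissociation as the only significant source of H+.
Ka1 = x²/(0.018 − x) = 5.1 × 10^-2
Solving the quadratic: x = (−Ka1 + √(Ka1² + 4·Ka1·C₀))/2 = 1.41 × 10^-2 M
pH = −log(1.41 × 10^-2) = 1.85

pH = 1.85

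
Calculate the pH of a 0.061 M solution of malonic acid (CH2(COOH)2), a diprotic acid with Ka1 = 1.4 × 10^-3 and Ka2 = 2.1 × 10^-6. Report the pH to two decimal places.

Since Ka1 ≫ Ka2, the first ionization dominates [H+].
Ka1 = x²/(0.061 − x) = 1.4 × 10^-3
Solving the quadratic: x = (−Ka1 + √(Ka1² + 4·Ka1·C₀))/2 = 8.57 × 10^-3 M
pH = −log(8.57 × 10^-3) = 2.07

pH = 2.07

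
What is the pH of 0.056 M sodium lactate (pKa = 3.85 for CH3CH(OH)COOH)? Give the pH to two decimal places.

CH3CH(OH)COO- is the conjugate base of the weak acid CH3CH(OH)COOH.
Ka = 10^(−3.85) = 1.41 × 10^-4
Kb = Kw/Ka = 1.0×10^-14 / 1.41 × 10^-4 = 7.09 × 10^-11
From the ICE table, Kb = [OH-]²/(0.056 − [OH-]) = 7.09 × 10^-11.
Neglecting [OH-] in the denominator: [OH-] = √(7.09 × 10^-11 × 0.056) = 1.99 × 10^-6 M
Check: 0.0036% ionized — well under 5%, approximation valid.
pOH = −log(1.99 × 10^-6) = 5.70; pH = 14.00 − 5.70 = 8.30

pH = 8.30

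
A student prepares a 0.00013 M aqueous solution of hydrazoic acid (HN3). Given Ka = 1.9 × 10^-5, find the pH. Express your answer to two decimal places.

pH = 4.39

HN3 ⇌ N3- + H+
From the ICE table, Ka = x²/(0.00013 − x) = 1.9 × 10^-5.
The 5% rule fails; solving x² + Ka·x − Ka·C₀ = 0 exactly:
x = [−1.9e-05 + √(1.9e-05² + 9.88e-09)]/2 = 4.11 × 10^-5 M
pH = −log(4.11 × 10^-5) = 4.39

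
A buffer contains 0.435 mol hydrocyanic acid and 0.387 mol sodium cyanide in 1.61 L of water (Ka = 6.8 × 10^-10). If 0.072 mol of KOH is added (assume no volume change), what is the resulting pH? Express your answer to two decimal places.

pH = 9.27

After neutralization: n(HCN) = 0.363 mol, n(CN-) = 0.459 mol.
pKa = −log(6.8 × 10^-10) = 9.167
pH = pKa + log(n_CN-/n_HCN) = 9.167 + log(0.459/0.363) = 9.167 + (+0.102)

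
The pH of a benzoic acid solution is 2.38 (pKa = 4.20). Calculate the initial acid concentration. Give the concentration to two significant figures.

C₀ = 2.8 × 10^-1 M

[H+] = 10^(-2.38) = 4.17 × 10^-3 M = x
Ka = 10^(−4.20) = 6.31 × 10^-5
Ka = x²/(C₀ − x) ⇒ C₀ = x + x²/Ka
C₀ = 4.17 × 10^-3 + (4.17 × 10^-3)²/(6.31 × 10^-5) = 2.80 × 10^-1 M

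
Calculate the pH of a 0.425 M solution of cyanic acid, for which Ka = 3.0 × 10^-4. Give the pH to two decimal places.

pH = 1.95

HOCN ⇌ OCN- + H+
From the ICE table, Ka = [H+]²/(0.425 − [H+]) = 3.0 × 10^-4.
Neglecting [H+] in the denominator: [H+] = √(3.0 × 10^-4 × 0.425) = 1.13 × 10^-2 M
pH = −log[H+] = −log(1.13 × 10^-2) = 1.95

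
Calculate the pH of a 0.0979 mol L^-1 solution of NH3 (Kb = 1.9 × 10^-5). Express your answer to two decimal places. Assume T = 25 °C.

pH = 11.13

NH3 + H2O ⇌ NH4+ + OH-
Let x = [OH-] at equilibrium. Kb = x²/(0.0979 − x).
Since Kb ≪ C₀, x ≈ √(Kb·C₀) = 1.36 × 10^-3 M.
Check: 1.4% ionized — well under 5%, approximation valid.
pOH = −log(1.36 × 10^-3) = 2.87; pH = 14.00 − 2.87 = 11.13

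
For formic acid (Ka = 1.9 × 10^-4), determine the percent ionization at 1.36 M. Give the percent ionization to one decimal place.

HCOOH ⇌ HCOO- + H+; let x = [H+] at equilibrium.
x ≈ √(Ka·C₀) = √(1.9 × 10^-4 × 1.36) = 1.61 × 10^-2 M
% ionization = x/C₀ × 100% = 1.61 × 10^-2/1.36 × 100% = 1.2%

1.2%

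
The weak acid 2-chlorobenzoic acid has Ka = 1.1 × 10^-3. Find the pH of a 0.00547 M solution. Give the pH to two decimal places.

pH = 2.71

ClC6H4COOH ⇌ ClC6H4COO- + H+
Ka = [H+]²/(0.00547 − [H+]) = 1.1 × 10^-3
[H+] is not negligible relative to C₀; solve [H+]² + 0.0011·[H+] − 6.02e-06 = 0.
[H+] = (−Ka + √(Ka² + 4·Ka·C₀))/2 = 1.96 × 10^-3 M
pH = −log(1.96 × 10^-3) = 2.71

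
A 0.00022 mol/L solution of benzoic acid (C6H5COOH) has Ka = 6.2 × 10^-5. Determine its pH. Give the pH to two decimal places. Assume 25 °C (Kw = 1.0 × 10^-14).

C6H5COOH ⇌ C6H5COO- + H+
From the ICE table, Ka = [H+]²/(0.00022 − [H+]) = 6.2 × 10^-5.
[H+] is not negligible relative to C₀; solve [H+]² + 6.2e-05·[H+] − 1.36e-08 = 0.
[H+] = [−6.2e-05 + √(6.2e-05² + 5.46e-08)]/2 = 8.98 × 10^-5 M
pH = −log[H+] = −log(8.98 × 10^-5) = 4.05

pH = 4.05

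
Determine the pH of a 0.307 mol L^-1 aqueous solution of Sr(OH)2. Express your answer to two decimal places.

Sr(OH)2 is a strong base (each formula unit releases 2 OH-); [OH-] = 0.614 M.
pOH = -log(0.614) = 0.21
pH = 14.00 - 0.21 = 13.79

pH = 13.79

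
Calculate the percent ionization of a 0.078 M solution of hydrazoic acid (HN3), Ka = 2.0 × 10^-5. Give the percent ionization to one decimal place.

1.6%

HN3 ⇌ N3- + H+; let x = [H+] at equilibrium.
x ≈ √(Ka·C₀) = √(2.0 × 10^-5 × 0.078) = 1.25 × 10^-3 M
Fraction ionized = 1.25 × 10^-3 / 0.078 = 0.0160 → 1.6%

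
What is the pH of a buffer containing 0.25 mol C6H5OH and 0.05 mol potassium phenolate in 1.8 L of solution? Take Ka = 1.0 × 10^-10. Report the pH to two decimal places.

pKa = −log(1.0 × 10^-10) = 10.000
Henderson–Hasselbalch: pH = pKa + log([C6H5O-]/[C6H5OH]) = 10.000 + log(0.05/0.25)
pH = 10.000 + (-0.699) = 9.30

pH = 9.30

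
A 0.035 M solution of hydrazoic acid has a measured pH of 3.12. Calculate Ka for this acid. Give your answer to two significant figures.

Ka = 1.7 × 10^-5

[H+] = 10^(-3.12) = 7.59 × 10^-4 M
At equilibrium [HA] = 0.035 − 7.59 × 10^-4 = 3.42 × 10^-2 M
Ka = [H+][A-]/[HA] = (7.59 × 10^-4)² / 3.42 × 10^-2 = 1.7 × 10^-5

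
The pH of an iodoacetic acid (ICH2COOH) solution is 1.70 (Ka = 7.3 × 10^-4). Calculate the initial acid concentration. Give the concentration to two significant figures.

[H+] = 10^(-1.70) = 2.00 × 10^-2 M = x
Ka = x²/(C₀ − x) ⇒ C₀ = x + x²/Ka
C₀ = 2.00 × 10^-2 + (2.00 × 10^-2)²/(7.3 × 10^-4) = 5.68 × 10^-1 M

C₀ = 5.7 × 10^-1 M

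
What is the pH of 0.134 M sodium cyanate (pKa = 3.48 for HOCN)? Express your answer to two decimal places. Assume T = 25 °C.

OCN- is the conjugate base of the weak acid HOCN.
Ka = 10^(−3.48) = 3.31 × 10^-4
Kb = Kw/Ka = 1.0×10^-14 / 3.31 × 10^-4 = 3.02 × 10^-11
Let x = [OH-] at equilibrium. Kb = x²/(0.134 − x).
Assume x ≪ 0.134: x ≈ √(3.02 × 10^-11 × 0.134) = 2.01 × 10^-6 M
pOH = 5.70, so pH = 14.00 − pOH = 8.30

pH = 8.30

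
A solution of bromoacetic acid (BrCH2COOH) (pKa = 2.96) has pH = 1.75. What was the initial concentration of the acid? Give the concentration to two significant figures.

[H+] = 10^(-1.75) = 1.78 × 10^-2 M = x
Ka = 10^(−2.96) = 1.10 × 10^-3
Ka = x²/(C₀ − x) ⇒ C₀ = x + x²/Ka
C₀ = 1.78 × 10^-2 + (1.78 × 10^-2)²/(1.10 × 10^-3) = 3.06 × 10^-1 M

C₀ = 3.1 × 10^-1 M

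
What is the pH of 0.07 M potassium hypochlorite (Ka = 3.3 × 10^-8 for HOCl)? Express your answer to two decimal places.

pH = 10.16

OCl- is the conjugate base of the weak acid HOCl.
Kb = Kw/Ka = 1.0×10^-14 / 3.3 × 10^-8 = 3.03 × 10^-7
Kb = [OH-]²/(0.07 − [OH-]) = 3.03 × 10^-7
Since Kb ≪ C₀, [OH-] ≈ √(Kb·C₀) = 1.46 × 10^-4 M.
Check: 0.21% ionized — well under 5%, approximation valid.
pOH = 3.84, so pH = 14.00 − pOH = 10.16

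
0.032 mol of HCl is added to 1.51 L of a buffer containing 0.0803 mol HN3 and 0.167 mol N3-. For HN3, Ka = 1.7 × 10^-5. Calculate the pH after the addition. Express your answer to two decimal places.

pH = 4.85

Added H+ converts N3- to HN3: HN3 → 0.112 mol, N3- → 0.135 mol.
pKa = −log(1.7 × 10^-5) = 4.770
pH = pKa + log(n_N3-/n_HN3) = 4.770 + log(0.135/0.112) = 4.770 + (+0.081)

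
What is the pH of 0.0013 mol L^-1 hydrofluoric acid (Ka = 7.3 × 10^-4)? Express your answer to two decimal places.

pH = 3.17

HF ⇌ F- + H+
Ka = [H+]²/(0.0013 − [H+]) = 7.3 × 10^-4
Here C₀/Ka ≈ 1.78, so the small-[H+] approximation fails. Use the quadratic:
[H+] = (−Ka + √(Ka² + 4·Ka·C₀))/2 = 6.75 × 10^-4 M
pH = −log(6.75 × 10^-4) = 3.17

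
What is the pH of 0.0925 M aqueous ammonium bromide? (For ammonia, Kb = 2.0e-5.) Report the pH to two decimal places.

NH4+ is the conjugate acid of the weak base NH3.
Ka = Kw/Kb = 1.0×10^-14 / 2.0 × 10^-5 = 5.00 × 10^-10
Ka = x²/(0.0925 − x) = 5.00 × 10^-10
Neglecting x in the denominator: x = √(5.00 × 10^-10 × 0.0925) = 6.80 × 10^-6 M
pH = −log[H+] = −log(6.80 × 10^-6) = 5.17

pH = 5.17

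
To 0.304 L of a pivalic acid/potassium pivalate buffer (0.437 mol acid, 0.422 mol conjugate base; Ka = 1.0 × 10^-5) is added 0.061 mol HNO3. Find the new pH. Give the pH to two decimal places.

pH = 4.86

After neutralization: n((CH3)3CCOOH) = 0.498 mol, n((CH3)3CCOO-) = 0.361 mol.
pKa = −log(1.0 × 10^-5) = 5.000
Henderson–Hasselbalch with mole ratio 0.361/0.498: pH = 5.000 + (-0.140)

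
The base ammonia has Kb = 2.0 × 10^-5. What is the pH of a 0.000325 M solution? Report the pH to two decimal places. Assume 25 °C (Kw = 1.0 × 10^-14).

NH3 + H2O ⇌ NH4+ + OH-
From the ICE table, Kb = x²/(0.000325 − x) = 2.0 × 10^-5.
The 5% rule fails; solving x² + Kb·x − Kb·C₀ = 0 exactly:
x = [−2e-05 + √(2e-05² + 2.6e-08)]/2 = 7.12 × 10^-5 M
pOH = −log(7.12 × 10^-5) = 4.15; pH = 14.00 − 4.15 = 9.85

pH = 9.85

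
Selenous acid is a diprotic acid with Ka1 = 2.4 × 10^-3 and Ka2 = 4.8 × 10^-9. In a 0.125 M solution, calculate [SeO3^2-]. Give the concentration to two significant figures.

4.8 × 10^-9 M

First ionization gives [H+] ≈ [HSeO3-] = 1.62 × 10^-2 M.
Second step: Ka2 = [H+][SeO3^2-]/[HSeO3-] ≈ [SeO3^2-] (since [H+] ≈ [HSeO3-]).
So [SeO3^2-] ≈ Ka2.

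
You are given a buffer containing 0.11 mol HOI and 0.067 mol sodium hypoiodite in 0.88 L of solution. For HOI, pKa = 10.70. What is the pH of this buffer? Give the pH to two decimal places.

pH = 10.48

Henderson–Hasselbalch: pH = pKa + log([OI-]/[HOI]) = 10.70 + log(0.067/0.11)
pH = 10.70 + (-0.215) = 10.48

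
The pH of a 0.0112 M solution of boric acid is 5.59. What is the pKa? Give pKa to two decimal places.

pKa = 9.23

[H+] = 10^(-5.59) = 2.57 × 10^-6 M
At equilibrium [HA] = 0.0112 − 2.57 × 10^-6 = 1.12 × 10^-2 M
Ka = [H+][A-]/[HA] = (2.57 × 10^-6)² / 1.12 × 10^-2 = 5.90 × 10^-10
pKa = -log(5.90 × 10^-10) = 9.23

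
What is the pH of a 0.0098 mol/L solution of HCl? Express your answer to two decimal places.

HCl is a strong acid and dissociates completely, so [H+] = 0.0098 M.
pH = -log(0.0098) = 2.01

pH = 2.01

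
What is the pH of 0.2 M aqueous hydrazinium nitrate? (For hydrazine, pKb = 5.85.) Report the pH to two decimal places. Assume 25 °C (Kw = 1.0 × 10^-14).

pH = 4.42

N2H5+ is the conjugate acid of the weak base N2H4.
Kb = 10^(−5.85) = 1.41 × 10^-6
Ka = Kw/Kb = 1.0×10^-14 / 1.41 × 10^-6 = 7.09 × 10^-9
Let x = [H+] at equilibrium. Ka = x²/(0.2 − x).
Neglecting x in the denominator: x = √(7.09 × 10^-9 × 0.2) = 3.77 × 10^-5 M
pH = −log[H+] = −log(3.77 × 10^-5) = 4.42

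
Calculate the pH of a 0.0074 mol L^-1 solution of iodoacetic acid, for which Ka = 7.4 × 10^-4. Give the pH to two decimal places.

pH = 2.70

ICH2COOH ⇌ ICH2COO- + H+
From the ICE table, Ka = [H+]²/(0.0074 − [H+]) = 7.4 × 10^-4.
Here C₀/Ka ≈ 10, so the small-[H+] approximation fails. Use the quadratic:
[H+] = [−0.00074 + √(0.00074² + 2.19e-05)]/2 = 2.00 × 10^-3 M
pH = −log(2.00 × 10^-3) = 2.70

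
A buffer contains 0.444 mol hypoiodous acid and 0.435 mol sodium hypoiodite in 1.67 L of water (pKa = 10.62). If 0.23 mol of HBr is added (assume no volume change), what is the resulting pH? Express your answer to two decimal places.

pH = 10.10

Added H+ converts OI- to HOI: HOI → 0.674 mol, OI- → 0.205 mol.
pH = pKa + log([A⁻]/[HA]) = 10.62 + log(0.205/0.674) = 10.62 -0.517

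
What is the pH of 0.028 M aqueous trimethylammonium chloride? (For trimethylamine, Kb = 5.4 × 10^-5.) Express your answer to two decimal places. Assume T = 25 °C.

pH = 5.64

(CH3)3NH+ is the conjugate acid of the weak base (CH3)3N.
Ka = Kw/Kb = 1.0×10^-14 / 5.4 × 10^-5 = 1.85 × 10^-10
Ka = x²/(0.028 − x) = 1.85 × 10^-10
Since Ka ≪ C₀, x ≈ √(Ka·C₀) = 2.28 × 10^-6 M.
(x/C₀ = 0.0081% < 5%, so the approximation holds.)
pH = −log(2.28 × 10^-6) = 5.64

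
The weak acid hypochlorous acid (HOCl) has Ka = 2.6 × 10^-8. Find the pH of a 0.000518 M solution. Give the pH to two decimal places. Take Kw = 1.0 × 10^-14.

pH = 5.44

HOCl ⇌ OCl- + H+
From the ICE table, Ka = [H+]²/(0.000518 − [H+]) = 2.6 × 10^-8.
Neglecting [H+] in the denominator: [H+] = √(2.6 × 10^-8 × 0.000518) = 3.67 × 10^-6 M
Check: 0.71% ionized — well under 5%, approximation valid.
pH = −log[H+] = −log(3.67 × 10^-6) = 5.44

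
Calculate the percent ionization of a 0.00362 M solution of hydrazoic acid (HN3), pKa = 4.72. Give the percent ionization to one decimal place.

7.0%

HN3 ⇌ N3- + H+; let x = [H+] at equilibrium.
Ka = 10^(−4.72) = 1.91 × 10^-5
Solve x² + 1.91e-05x − 6.91e-08 = 0 → x = 2.54 × 10^-4 M
Fraction ionized = 2.54 × 10^-4 / 0.00362 = 0.0702 → 7.0%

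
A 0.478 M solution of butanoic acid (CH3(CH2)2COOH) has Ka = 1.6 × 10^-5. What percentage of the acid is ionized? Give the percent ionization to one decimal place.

CH3(CH2)2COOH ⇌ CH3(CH2)2COO- + H+; let x = [H+] at equilibrium.
x ≈ √(Ka·C₀) = √(1.6 × 10^-5 × 0.478) = 2.77 × 10^-3 M
Fraction ionized = 2.77 × 10^-3 / 0.478 = 0.0058 → 0.6%

0.6%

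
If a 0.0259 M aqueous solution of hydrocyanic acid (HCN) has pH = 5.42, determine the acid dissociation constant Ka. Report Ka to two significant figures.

[H+] = 10^(-5.42) = 3.80 × 10^-6 M
At equilibrium [HA] = 0.0259 − 3.80 × 10^-6 = 2.59 × 10^-2 M
Ka = [H+][A-]/[HA] = (3.80 × 10^-6)² / 2.59 × 10^-2 = 5.6 × 10^-10

Ka = 5.6 × 10^-10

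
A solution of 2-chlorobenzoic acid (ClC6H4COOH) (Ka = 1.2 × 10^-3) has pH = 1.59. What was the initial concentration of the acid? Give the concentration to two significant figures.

[H+] = 10^(-1.59) = 2.57 × 10^-2 M = x
Ka = x²/(C₀ − x) ⇒ C₀ = x + x²/Ka
C₀ = 2.57 × 10^-2 + (2.57 × 10^-2)²/(1.2 × 10^-3) = 5.76 × 10^-1 M

C₀ = 5.8 × 10^-1 M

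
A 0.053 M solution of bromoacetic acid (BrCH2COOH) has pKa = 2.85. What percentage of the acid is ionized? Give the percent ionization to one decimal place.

BrCH2COOH ⇌ BrCH2COO- + H+; let x = [H+] at equilibrium.
Ka = 10^(−2.85) = 1.41 × 10^-3
Solve x² + 0.00141x − 7.47e-05 = 0 → x = 7.97 × 10^-3 M
Fraction ionized = 7.97 × 10^-3 / 0.053 = 0.1504 → 15.0%

15.0%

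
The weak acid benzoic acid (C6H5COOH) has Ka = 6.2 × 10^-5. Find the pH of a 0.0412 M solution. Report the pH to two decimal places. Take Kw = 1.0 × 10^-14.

pH = 2.80

C6H5COOH ⇌ C6H5COO- + H+
Ka = [H+]²/(0.0412 − [H+]) = 6.2 × 10^-5
Assume [H+] ≪ 0.0412: [H+] ≈ √(6.2 × 10^-5 × 0.0412) = 1.60 × 10^-3 M
Check: 3.9% ionized — well under 5%, approximation valid.
pH = −log[H+] = −log(1.60 × 10^-3) = 2.80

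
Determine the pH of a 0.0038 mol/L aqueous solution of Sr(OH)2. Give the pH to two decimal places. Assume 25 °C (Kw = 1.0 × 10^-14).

Sr(OH)2 is a strong base (each formula unit releases 2 OH-); [OH-] = 0.0076 M.
pOH = -log(0.0076) = 2.12
pH = 14.00 - 2.12 = 11.88

pH = 11.88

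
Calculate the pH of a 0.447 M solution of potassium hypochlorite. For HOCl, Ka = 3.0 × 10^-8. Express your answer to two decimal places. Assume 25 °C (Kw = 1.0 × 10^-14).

OCl- is the conjugate base of the weak acid HOCl.
Kb = Kw/Ka = 1.0×10^-14 / 3.0 × 10^-8 = 3.33 × 10^-7
From the ICE table, Kb = [OH-]²/(0.447 − [OH-]) = 3.33 × 10^-7.
Assume [OH-] ≪ 0.447: [OH-] ≈ √(3.33 × 10^-7 × 0.447) = 3.86 × 10^-4 M
([OH-]/C₀ = 0.086% < 5%, so the approximation holds.)
pOH = −log(3.86 × 10^-4) = 3.41; pH = 14.00 − 3.41 = 10.59

pH = 10.59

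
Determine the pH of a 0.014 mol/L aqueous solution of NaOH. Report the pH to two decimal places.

pH = 12.15

NaOH is a strong base; [OH-] = 0.014 M.
pOH = -log(0.014) = 1.85
pH = 14.00 - 1.85 = 12.15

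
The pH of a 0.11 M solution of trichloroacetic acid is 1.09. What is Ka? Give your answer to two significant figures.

[H+] = 10^(-1.09) = 8.13 × 10^-2 M
At equilibrium [HA] = 0.11 − 8.13 × 10^-2 = 2.87 × 10^-2 M
Ka = [H+][A-]/[HA] = (8.13 × 10^-2)² / 2.87 × 10^-2 = 2.3 × 10^-1

Ka = 2.3 × 10^-1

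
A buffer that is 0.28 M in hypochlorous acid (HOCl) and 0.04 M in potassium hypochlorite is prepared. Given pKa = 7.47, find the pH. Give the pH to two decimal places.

Using pH = pKa + log([base]/[acid]) with [base]/[acid] = 0.04/0.28:
pH = 7.47 + (-0.845) = 6.62

pH = 6.62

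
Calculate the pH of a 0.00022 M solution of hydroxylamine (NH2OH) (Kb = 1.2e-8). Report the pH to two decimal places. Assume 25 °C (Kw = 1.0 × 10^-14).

pH = 8.21

NH2OH + H2O ⇌ NH3OH+ + OH-
Let x = [OH-] at equilibrium. Kb = x²/(0.00022 − x).
Neglecting x in the denominator: x = √(1.2 × 10^-8 × 0.00022) = 1.62 × 10^-6 M
(x/C₀ = 0.74% < 5%, so the approximation holds.)
pOH = −log(1.62 × 10^-6) = 5.79; pH = 14.00 − 5.79 = 8.21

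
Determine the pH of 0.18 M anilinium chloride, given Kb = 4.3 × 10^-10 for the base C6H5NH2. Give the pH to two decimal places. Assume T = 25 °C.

pH = 2.69

C6H5NH3+ is the conjugate acid of the weak base C6H5NH2.
Ka = Kw/Kb = 1.0×10^-14 / 4.3 × 10^-10 = 2.33 × 10^-5
Ka = x²/(0.18 − x) = 2.33 × 10^-5
Neglecting x in the denominator: x = √(2.33 × 10^-5 × 0.18) = 2.05 × 10^-3 M
Check: 1.1% ionized — well under 5%, approximation valid.
pH = −log[H+] = −log(2.05 × 10^-3) = 2.69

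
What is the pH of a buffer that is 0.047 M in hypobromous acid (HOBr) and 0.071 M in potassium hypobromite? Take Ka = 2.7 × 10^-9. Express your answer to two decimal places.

pKa = −log(2.7 × 10^-9) = 8.569
Henderson–Hasselbalch: pH = pKa + log([OBr-]/[HOBr]) = 8.569 + log(0.071/0.047)
pH = 8.569 + (+0.179) = 8.75

pH = 8.75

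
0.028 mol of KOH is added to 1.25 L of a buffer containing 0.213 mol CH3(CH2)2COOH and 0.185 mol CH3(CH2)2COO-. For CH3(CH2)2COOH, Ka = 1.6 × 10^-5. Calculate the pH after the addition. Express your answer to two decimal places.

pH = 4.86

After neutralization: n(CH3(CH2)2COOH) = 0.185 mol, n(CH3(CH2)2COO-) = 0.213 mol.
pKa = −log(1.6 × 10^-5) = 4.796
Henderson–Hasselbalch with mole ratio 0.213/0.185: pH = 4.796 + (+0.061)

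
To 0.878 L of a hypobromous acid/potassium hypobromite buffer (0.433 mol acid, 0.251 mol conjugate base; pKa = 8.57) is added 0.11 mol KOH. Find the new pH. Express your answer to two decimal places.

pH = 8.62

After neutralization: n(HOBr) = 0.323 mol, n(OBr-) = 0.361 mol.
pH = pKa + log(n_OBr-/n_HOBr) = 8.57 + log(0.361/0.323) = 8.57 + (+0.048)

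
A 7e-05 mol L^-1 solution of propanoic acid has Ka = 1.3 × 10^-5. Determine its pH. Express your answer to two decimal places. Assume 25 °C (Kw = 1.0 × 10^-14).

CH3CH2COOH ⇌ CH3CH2COO- + H+
Let x = [H+] at equilibrium. Ka = x²/(7e-05 − x).
Here C₀/Ka ≈ 5.38, so the small-x approximation fails. Use the quadratic:
x = (−Ka + √(Ka² + 4·Ka·C₀))/2 = 2.44 × 10^-5 M
pH = −log(2.44 × 10^-5) = 4.61

pH = 4.61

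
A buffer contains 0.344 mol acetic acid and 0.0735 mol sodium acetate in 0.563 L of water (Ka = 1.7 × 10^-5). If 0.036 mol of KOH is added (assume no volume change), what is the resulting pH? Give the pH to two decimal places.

pH = 4.32

After neutralization: n(CH3COOH) = 0.308 mol, n(CH3COO-) = 0.109 mol.
pKa = −log(1.7 × 10^-5) = 4.770
pH = pKa + log([A⁻]/[HA]) = 4.770 + log(0.109/0.308) = 4.770 -0.451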